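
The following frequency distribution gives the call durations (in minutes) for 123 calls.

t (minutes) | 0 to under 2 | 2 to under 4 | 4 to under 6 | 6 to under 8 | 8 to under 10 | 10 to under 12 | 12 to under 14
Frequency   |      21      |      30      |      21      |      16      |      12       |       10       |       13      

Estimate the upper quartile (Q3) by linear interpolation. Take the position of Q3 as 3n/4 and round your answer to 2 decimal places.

8.71

Cumulative frequencies: 21, 51, 72, 88, 100, 110, 123
n = 123; position = 3n/4 = 92.25.
This falls in the class 8 to under 10: L = 8, F = 88, f = 12, h = 2.
Upper quartile ≈ 8 + ((92.25 − 88) / 12) × 2 = 8.7083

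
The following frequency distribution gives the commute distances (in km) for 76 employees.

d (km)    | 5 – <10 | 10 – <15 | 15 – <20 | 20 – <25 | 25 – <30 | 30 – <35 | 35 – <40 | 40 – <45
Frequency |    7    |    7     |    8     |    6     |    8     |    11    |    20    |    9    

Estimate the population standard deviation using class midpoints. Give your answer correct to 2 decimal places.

Midpoints: 7.5, 12.5, 17.5, 22.5, 27.5, 32.5, 37.5, 42.5
n = 76, Σfm = 2125, mean = 27.9605
Σfm² = 69025
Σf(m − x̄)² = Σfm² − (Σfm)²/n = 69025 − 2125²/76 = 9608.8816
Population variance = 9608.8816 / 76 = 126.4327
Standard deviation = √126.4327 = 11.2442

11.24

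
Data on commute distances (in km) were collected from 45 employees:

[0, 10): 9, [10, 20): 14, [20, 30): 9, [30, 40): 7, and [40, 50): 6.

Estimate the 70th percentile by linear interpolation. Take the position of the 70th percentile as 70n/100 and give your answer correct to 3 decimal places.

Cumulative frequencies: 9, 23, 32, 39, 45
n = 45; position = 70n/100 = 31.5.
This falls in the class [20, 30): L = 20, F = 23, f = 9, h = 10.
70th percentile ≈ 20 + ((31.5 − 23) / 9) × 10 = 29.4444

29.444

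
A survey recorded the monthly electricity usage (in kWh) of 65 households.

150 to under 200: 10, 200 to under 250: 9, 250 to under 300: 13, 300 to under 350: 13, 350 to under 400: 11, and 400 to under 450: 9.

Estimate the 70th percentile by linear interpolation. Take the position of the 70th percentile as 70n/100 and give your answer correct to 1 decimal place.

352.3

Cumulative frequencies: 10, 19, 32, 45, 56, 65
n = 65; position = 70n/100 = 45.5.
This falls in the class 350 to under 400: L = 350, F = 45, f = 11, h = 50.
70th percentile ≈ 350 + ((45.5 − 45) / 11) × 50 = 352.2727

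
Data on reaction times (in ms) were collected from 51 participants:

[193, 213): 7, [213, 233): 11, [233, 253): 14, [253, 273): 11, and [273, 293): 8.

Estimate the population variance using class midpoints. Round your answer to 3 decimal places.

642.522

Midpoints: 203, 223, 243, 263, 283
n = 51, Σfm = 12433, mean = 243.7843
Σfm² = 3063739
Σf(m − x̄)² = Σfm² − (Σfm)²/n = 3063739 − 12433²/51 = 32768.6275
Population variance = 32768.6275 / 51 = 642.5221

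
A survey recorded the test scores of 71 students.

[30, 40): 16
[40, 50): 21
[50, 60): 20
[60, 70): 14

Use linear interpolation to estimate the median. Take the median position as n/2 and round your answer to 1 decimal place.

49.3

Cumulative frequencies: 16, 37, 57, 71
n = 71; position = n/2 = 35.5.
This falls in the class [40, 50): L = 40, F = 16, f = 21, h = 10.
Median ≈ 40 + ((35.5 − 16) / 21) × 10 = 49.2857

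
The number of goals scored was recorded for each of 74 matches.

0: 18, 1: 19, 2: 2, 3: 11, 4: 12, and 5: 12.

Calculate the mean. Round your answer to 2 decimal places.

2.22

Values: 0, 1, 2, 3, 4, 5
Σfx = 18×0 + 19×1 + 2×2 + 11×3 + 12×4 + 12×5 = 164
n = Σf = 74
Mean = 164 / 74 = 2.2162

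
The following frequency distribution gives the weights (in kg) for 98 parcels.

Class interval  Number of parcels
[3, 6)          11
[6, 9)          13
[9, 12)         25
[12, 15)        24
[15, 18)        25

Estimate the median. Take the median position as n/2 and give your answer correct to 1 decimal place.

12.0

Cumulative frequencies: 11, 24, 49, 73, 98
n = 98; position = n/2 = 49.
This falls in the class [9, 12): L = 9, F = 24, f = 25, h = 3.
Median ≈ 9 + ((49 − 24) / 25) × 3 = 12.0000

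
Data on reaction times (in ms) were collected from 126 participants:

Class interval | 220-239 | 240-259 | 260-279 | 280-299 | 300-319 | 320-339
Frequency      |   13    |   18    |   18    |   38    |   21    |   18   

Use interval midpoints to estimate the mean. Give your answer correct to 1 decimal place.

283.8

Midpoints: 229.5, 249.5, 269.5, 289.5, 309.5, 329.5
Σfm = 13×229.5 + 18×249.5 + 18×269.5 + 38×289.5 + 21×309.5 + 18×329.5 = 35757
n = Σf = 126
Mean = 35757 / 126 = 283.7857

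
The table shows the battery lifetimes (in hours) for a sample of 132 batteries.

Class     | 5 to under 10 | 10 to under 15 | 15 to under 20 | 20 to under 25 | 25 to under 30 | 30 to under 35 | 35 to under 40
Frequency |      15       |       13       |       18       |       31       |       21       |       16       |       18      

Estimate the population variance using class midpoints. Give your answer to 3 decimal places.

Midpoints: 7.5, 12.5, 17.5, 22.5, 27.5, 32.5, 37.5
n = 132, Σfm = 3060, mean = 23.1818
Σfm² = 82175
Σf(m − x̄)² = Σfm² − (Σfm)²/n = 82175 − 3060²/132 = 11238.6364
Population variance = 11238.6364 / 132 = 85.1412

85.141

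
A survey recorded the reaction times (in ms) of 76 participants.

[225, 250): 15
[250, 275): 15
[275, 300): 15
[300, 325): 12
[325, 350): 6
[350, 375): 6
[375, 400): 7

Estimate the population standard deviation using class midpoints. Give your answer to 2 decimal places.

Midpoints: 237.5, 262.5, 287.5, 312.5, 337.5, 362.5, 387.5
n = 76, Σfm = 22475, mean = 295.7237
Σfm² = 6814375
Σf(m − x̄)² = Σfm² − (Σfm)²/n = 6814375 − 22475²/76 = 167985.1974
Population variance = 167985.1974 / 76 = 2210.3315
Standard deviation = √2210.3315 = 47.0142

47.01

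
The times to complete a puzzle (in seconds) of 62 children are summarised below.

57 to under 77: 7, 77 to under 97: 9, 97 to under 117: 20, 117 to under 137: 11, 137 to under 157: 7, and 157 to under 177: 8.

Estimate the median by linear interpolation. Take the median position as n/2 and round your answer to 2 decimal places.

112.00

Cumulative frequencies: 7, 16, 36, 47, 54, 62
n = 62; position = n/2 = 31.
This falls in the class 97 to under 117: L = 97, F = 16, f = 20, h = 20.
Median ≈ 97 + ((31 − 16) / 20) × 20 = 112.0000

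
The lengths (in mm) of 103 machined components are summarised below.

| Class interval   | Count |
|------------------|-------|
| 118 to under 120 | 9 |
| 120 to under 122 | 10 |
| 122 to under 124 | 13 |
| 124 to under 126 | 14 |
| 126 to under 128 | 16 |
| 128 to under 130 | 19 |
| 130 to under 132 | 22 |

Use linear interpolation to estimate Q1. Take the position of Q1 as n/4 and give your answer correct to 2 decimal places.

Cumulative frequencies: 9, 19, 32, 46, 62, 81, 103
n = 103; position = n/4 = 25.75.
This falls in the class 122 to under 124: L = 122, F = 19, f = 13, h = 2.
Lower quartile ≈ 122 + ((25.75 − 19) / 13) × 2 = 123.0385

123.04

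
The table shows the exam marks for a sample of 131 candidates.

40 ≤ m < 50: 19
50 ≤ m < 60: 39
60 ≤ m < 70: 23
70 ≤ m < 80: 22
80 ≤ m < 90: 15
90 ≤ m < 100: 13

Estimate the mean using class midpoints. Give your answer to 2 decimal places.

Midpoints: 45, 55, 65, 75, 85, 95
Σfm = 19×45 + 39×55 + 23×65 + 22×75 + 15×85 + 13×95 = 8655
n = Σf = 131
Mean = 8655 / 131 = 66.0687

66.07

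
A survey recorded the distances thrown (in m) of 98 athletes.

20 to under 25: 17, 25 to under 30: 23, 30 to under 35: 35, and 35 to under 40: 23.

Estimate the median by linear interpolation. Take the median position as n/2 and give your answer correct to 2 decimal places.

31.29

Cumulative frequencies: 17, 40, 75, 98
n = 98; position = n/2 = 49.
This falls in the class 30 to under 35: L = 30, F = 40, f = 35, h = 5.
Median ≈ 30 + ((49 − 40) / 35) × 5 = 31.2857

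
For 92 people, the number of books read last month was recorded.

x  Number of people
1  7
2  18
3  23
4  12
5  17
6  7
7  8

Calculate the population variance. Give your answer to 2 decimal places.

Values: 1, 2, 3, 4, 5, 6, 7
n = 92, Σfx = 343, mean = 3.7283
Σfx² = 1547
Σf(x − x̄)² = Σfx² − (Σfx)²/n = 1547 − 343²/92 = 268.2065
Population variance = 268.2065 / 92 = 2.9153

2.92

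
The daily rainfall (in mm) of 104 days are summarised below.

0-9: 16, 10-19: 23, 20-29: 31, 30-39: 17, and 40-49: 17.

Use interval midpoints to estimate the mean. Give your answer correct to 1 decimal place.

24.1

Midpoints: 4.5, 14.5, 24.5, 34.5, 44.5
Σfm = 16×4.5 + 23×14.5 + 31×24.5 + 17×34.5 + 17×44.5 = 2508
n = Σf = 104
Mean = 2508 / 104 = 24.1154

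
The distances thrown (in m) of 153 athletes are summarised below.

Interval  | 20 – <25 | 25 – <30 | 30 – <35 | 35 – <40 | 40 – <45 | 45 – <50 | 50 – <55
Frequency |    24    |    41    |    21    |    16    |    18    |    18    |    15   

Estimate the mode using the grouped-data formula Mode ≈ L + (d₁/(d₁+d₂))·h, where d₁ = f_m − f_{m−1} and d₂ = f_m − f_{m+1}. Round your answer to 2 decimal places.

27.30

Modal class: 25 – <30 (highest frequency 41).
d₁ = 41 − 24 = 17, d₂ = 41 − 21 = 20
Mode ≈ 25 + (17/(17+20)) × 5 = 25 + 2.2973 = 27.2973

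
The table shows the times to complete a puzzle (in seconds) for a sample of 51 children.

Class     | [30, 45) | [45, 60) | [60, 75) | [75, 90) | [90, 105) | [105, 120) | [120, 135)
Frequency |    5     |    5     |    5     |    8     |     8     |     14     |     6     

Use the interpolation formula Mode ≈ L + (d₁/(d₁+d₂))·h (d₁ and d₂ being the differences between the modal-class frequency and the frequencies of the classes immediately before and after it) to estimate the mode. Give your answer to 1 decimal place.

Modal class: [105, 120) (highest frequency 14).
d₁ = 14 − 8 = 6, d₂ = 14 − 6 = 8
Mode ≈ 105 + (6/(6+8)) × 15 = 105 + 6.4286 = 111.4286

111.4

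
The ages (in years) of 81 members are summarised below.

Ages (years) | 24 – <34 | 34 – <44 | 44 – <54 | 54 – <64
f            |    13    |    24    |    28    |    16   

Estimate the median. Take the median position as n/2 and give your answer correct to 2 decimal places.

Cumulative frequencies: 13, 37, 65, 81
n = 81; position = n/2 = 40.5.
This falls in the class 44 – <54: L = 44, F = 37, f = 28, h = 10.
Median ≈ 44 + ((40.5 − 37) / 28) × 10 = 45.2500

45.25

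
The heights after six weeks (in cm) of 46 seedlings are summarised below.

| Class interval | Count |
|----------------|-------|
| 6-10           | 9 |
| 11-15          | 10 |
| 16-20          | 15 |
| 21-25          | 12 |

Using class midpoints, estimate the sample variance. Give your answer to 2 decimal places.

29.13

Midpoints: 8, 13, 18, 23
n = 46, Σfm = 748, mean = 16.2609
Σfm² = 13474
Σf(m − x̄)² = Σfm² − (Σfm)²/n = 13474 − 748²/46 = 1310.8696
Sample variance = 1310.8696 / 45 = 29.1304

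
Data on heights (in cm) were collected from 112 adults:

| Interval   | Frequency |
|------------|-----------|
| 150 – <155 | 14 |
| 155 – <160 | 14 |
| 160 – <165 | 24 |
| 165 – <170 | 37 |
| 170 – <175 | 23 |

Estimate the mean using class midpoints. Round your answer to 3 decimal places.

164.330

Midpoints: 152.5, 157.5, 162.5, 167.5, 172.5
Σfm = 14×152.5 + 14×157.5 + 24×162.5 + 37×167.5 + 23×172.5 = 18405
n = Σf = 112
Mean = 18405 / 112 = 164.3304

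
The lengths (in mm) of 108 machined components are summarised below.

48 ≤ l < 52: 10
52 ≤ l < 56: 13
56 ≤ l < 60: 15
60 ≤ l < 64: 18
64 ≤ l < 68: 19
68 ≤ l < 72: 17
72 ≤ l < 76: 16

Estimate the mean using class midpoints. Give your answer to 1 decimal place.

Midpoints: 50, 54, 58, 62, 66, 70, 74
Σfm = 10×50 + 13×54 + 15×58 + 18×62 + 19×66 + 17×70 + 16×74 = 6816
n = Σf = 108
Mean = 6816 / 108 = 63.1111

63.1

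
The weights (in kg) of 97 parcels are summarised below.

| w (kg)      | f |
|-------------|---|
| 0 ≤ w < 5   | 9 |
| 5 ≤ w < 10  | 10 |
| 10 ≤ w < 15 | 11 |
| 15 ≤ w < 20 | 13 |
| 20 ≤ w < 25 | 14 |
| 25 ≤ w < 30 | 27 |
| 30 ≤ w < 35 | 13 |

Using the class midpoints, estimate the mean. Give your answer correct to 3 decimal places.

Midpoints: 2.5, 7.5, 12.5, 17.5, 22.5, 27.5, 32.5
Σfm = 9×2.5 + 10×7.5 + 11×12.5 + 13×17.5 + 14×22.5 + 27×27.5 + 13×32.5 = 1942.5
n = Σf = 97
Mean = 1942.5 / 97 = 20.0258

20.026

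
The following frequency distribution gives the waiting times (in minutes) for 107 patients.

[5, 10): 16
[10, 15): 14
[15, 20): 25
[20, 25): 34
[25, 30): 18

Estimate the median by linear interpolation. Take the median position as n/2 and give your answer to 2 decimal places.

19.70

Cumulative frequencies: 16, 30, 55, 89, 107
n = 107; position = n/2 = 53.5.
This falls in the class [15, 20): L = 15, F = 30, f = 25, h = 5.
Median ≈ 15 + ((53.5 − 30) / 25) × 5 = 19.7000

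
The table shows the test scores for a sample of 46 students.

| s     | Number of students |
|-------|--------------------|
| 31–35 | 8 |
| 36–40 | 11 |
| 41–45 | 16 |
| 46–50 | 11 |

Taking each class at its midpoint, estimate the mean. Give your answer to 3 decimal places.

Midpoints: 33, 38, 43, 48
Σfm = 8×33 + 11×38 + 16×43 + 11×48 = 1898
n = Σf = 46
Mean = 1898 / 46 = 41.2609

41.261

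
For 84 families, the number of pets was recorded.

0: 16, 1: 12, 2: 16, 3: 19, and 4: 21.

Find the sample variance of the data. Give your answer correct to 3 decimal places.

2.115

Values: 0, 1, 2, 3, 4
n = 84, Σfx = 185, mean = 2.2024
Σfx² = 583
Σf(x − x̄)² = Σfx² − (Σfx)²/n = 583 − 185²/84 = 175.5595
Sample variance = 175.5595 / 83 = 2.1152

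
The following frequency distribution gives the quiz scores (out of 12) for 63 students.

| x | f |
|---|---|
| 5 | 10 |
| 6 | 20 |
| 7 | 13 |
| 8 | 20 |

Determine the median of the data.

Cumulative frequencies: 10, 30, 43, 63
n = 63, so the median is the value in position (n+1)/2 = 32.
Position 32 falls at value 7.

7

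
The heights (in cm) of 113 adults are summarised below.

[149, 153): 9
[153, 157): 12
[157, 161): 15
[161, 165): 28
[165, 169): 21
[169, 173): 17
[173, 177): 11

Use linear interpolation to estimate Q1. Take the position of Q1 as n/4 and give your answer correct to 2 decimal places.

Cumulative frequencies: 9, 21, 36, 64, 85, 102, 113
n = 113; position = n/4 = 28.25.
This falls in the class [157, 161): L = 157, F = 21, f = 15, h = 4.
Lower quartile ≈ 157 + ((28.25 − 21) / 15) × 4 = 158.9333

158.93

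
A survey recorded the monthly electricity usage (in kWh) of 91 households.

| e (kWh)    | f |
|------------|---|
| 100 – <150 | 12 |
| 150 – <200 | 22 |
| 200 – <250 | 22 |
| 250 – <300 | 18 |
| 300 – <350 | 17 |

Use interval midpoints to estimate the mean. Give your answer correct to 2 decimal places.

Midpoints: 125, 175, 225, 275, 325
Σfm = 12×125 + 22×175 + 22×225 + 18×275 + 17×325 = 20775
n = Σf = 91
Mean = 20775 / 91 = 228.2967

228.30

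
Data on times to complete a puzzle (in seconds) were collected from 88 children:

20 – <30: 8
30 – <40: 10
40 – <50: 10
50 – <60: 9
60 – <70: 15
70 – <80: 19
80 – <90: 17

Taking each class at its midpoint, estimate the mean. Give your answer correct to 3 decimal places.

Midpoints: 25, 35, 45, 55, 65, 75, 85
Σfm = 8×25 + 10×35 + 10×45 + 9×55 + 15×65 + 19×75 + 17×85 = 5340
n = Σf = 88
Mean = 5340 / 88 = 60.6818

60.682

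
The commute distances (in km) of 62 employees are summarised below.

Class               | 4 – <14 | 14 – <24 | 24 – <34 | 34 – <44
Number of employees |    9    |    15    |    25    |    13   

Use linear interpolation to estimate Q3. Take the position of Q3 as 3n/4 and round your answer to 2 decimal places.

Cumulative frequencies: 9, 24, 49, 62
n = 62; position = 3n/4 = 46.5.
This falls in the class 24 – <34: L = 24, F = 24, f = 25, h = 10.
Upper quartile ≈ 24 + ((46.5 − 24) / 25) × 10 = 33.0000

33.00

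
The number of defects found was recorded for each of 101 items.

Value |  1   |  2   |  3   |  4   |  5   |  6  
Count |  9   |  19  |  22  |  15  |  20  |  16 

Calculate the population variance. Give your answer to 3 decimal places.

Values: 1, 2, 3, 4, 5, 6
n = 101, Σfx = 369, mean = 3.6535
Σfx² = 1599
Σf(x − x̄)² = Σfx² − (Σfx)²/n = 1599 − 369²/101 = 250.8713
Population variance = 250.8713 / 101 = 2.4839

2.484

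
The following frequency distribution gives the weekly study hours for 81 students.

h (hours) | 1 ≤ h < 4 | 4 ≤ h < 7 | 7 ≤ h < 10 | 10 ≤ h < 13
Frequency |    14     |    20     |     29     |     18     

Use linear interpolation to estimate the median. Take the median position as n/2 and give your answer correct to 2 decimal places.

Cumulative frequencies: 14, 34, 63, 81
n = 81; position = n/2 = 40.5.
This falls in the class 7 ≤ h < 10: L = 7, F = 34, f = 29, h = 3.
Median ≈ 7 + ((40.5 − 34) / 29) × 3 = 7.6724

7.67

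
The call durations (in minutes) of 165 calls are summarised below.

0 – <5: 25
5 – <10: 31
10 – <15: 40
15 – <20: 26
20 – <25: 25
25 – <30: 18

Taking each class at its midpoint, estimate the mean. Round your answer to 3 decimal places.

13.985

Midpoints: 2.5, 7.5, 12.5, 17.5, 22.5, 27.5
Σfm = 25×2.5 + 31×7.5 + 40×12.5 + 26×17.5 + 25×22.5 + 18×27.5 = 2307.5
n = Σf = 165
Mean = 2307.5 / 165 = 13.9848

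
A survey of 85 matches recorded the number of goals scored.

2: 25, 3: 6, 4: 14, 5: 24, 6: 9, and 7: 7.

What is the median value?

4

Cumulative frequencies: 25, 31, 45, 69, 78, 85
n = 85, so the median is the value in position (n+1)/2 = 43.
Position 43 falls at value 4.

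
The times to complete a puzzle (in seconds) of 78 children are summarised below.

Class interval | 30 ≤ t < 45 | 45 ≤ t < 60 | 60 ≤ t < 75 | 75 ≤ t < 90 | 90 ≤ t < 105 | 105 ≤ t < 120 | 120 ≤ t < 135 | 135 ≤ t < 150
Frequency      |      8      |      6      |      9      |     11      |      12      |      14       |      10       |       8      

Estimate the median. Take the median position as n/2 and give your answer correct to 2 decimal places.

Cumulative frequencies: 8, 14, 23, 34, 46, 60, 70, 78
n = 78; position = n/2 = 39.
This falls in the class 90 ≤ t < 105: L = 90, F = 34, f = 12, h = 15.
Median ≈ 90 + ((39 − 34) / 12) × 15 = 96.2500

96.25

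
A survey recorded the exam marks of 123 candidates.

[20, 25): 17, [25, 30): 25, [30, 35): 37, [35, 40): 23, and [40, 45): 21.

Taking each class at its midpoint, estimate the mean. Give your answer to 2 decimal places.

32.74

Midpoints: 22.5, 27.5, 32.5, 37.5, 42.5
Σfm = 17×22.5 + 25×27.5 + 37×32.5 + 23×37.5 + 21×42.5 = 4027.5
n = Σf = 123
Mean = 4027.5 / 123 = 32.7439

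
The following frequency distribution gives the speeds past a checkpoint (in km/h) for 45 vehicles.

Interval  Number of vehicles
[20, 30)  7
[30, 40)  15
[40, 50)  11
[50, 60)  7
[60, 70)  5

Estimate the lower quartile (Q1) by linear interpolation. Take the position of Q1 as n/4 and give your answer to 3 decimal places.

32.833

Cumulative frequencies: 7, 22, 33, 40, 45
n = 45; position = n/4 = 11.25.
This falls in the class [30, 40): L = 30, F = 7, f = 15, h = 10.
Lower quartile ≈ 30 + ((11.25 − 7) / 15) × 10 = 32.8333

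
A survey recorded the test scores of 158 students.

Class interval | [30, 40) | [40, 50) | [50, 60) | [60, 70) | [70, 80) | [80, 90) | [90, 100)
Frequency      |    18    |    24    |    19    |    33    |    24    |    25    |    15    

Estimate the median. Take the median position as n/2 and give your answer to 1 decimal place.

Cumulative frequencies: 18, 42, 61, 94, 118, 143, 158
n = 158; position = n/2 = 79.
This falls in the class [60, 70): L = 60, F = 61, f = 33, h = 10.
Median ≈ 60 + ((79 − 61) / 33) × 10 = 65.4545

65.5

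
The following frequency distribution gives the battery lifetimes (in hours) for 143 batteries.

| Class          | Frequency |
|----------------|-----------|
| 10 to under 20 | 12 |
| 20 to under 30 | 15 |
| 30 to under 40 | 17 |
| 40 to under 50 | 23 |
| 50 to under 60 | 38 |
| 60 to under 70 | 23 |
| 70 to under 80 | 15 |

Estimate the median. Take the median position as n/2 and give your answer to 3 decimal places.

51.184

Cumulative frequencies: 12, 27, 44, 67, 105, 128, 143
n = 143; position = n/2 = 71.5.
This falls in the class 50 to under 60: L = 50, F = 67, f = 38, h = 10.
Median ≈ 50 + ((71.5 − 67) / 38) × 10 = 51.1842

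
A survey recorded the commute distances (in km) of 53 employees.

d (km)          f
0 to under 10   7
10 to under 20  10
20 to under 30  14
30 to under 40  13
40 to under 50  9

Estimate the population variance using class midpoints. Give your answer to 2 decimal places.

Midpoints: 5, 15, 25, 35, 45
n = 53, Σfm = 1395, mean = 26.3208
Σfm² = 45325
Σf(m − x̄)² = Σfm² − (Σfm)²/n = 45325 − 1395²/53 = 8607.5472
Population variance = 8607.5472 / 53 = 162.4066

162.41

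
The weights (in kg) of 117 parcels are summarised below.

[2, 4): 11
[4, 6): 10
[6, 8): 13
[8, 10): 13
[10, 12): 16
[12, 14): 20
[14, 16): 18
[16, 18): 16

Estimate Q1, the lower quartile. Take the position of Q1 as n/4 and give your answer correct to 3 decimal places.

7.269

Cumulative frequencies: 11, 21, 34, 47, 63, 83, 101, 117
n = 117; position = n/4 = 29.25.
This falls in the class [6, 8): L = 6, F = 21, f = 13, h = 2.
Lower quartile ≈ 6 + ((29.25 − 21) / 13) × 2 = 7.2692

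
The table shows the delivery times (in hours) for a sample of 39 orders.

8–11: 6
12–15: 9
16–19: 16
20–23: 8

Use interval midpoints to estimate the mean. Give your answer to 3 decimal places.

16.167

Midpoints: 9.5, 13.5, 17.5, 21.5
Σfm = 6×9.5 + 9×13.5 + 16×17.5 + 8×21.5 = 630.5
n = Σf = 39
Mean = 630.5 / 39 = 16.1667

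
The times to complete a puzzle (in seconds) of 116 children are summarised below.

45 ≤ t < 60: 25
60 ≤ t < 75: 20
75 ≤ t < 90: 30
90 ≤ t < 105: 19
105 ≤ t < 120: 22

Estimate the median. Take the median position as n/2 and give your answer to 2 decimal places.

Cumulative frequencies: 25, 45, 75, 94, 116
n = 116; position = n/2 = 58.
This falls in the class 75 ≤ t < 90: L = 75, F = 45, f = 30, h = 15.
Median ≈ 75 + ((58 − 45) / 30) × 15 = 81.5000

81.50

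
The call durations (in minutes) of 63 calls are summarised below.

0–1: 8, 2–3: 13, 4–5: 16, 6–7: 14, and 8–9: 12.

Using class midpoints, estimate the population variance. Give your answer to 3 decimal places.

Midpoints: 0.5, 2.5, 4.5, 6.5, 8.5
n = 63, Σfm = 301.5, mean = 4.7857
Σfm² = 1865.75
Σf(m − x̄)² = Σfm² − (Σfm)²/n = 1865.75 − 301.5²/63 = 422.8571
Population variance = 422.8571 / 63 = 6.7120

6.712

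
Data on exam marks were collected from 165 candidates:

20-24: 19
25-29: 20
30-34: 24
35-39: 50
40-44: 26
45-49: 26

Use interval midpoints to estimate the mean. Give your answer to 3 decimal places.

Midpoints: 22, 27, 32, 37, 42, 47
Σfm = 19×22 + 20×27 + 24×32 + 50×37 + 26×42 + 26×47 = 5890
n = Σf = 165
Mean = 5890 / 165 = 35.6970

35.697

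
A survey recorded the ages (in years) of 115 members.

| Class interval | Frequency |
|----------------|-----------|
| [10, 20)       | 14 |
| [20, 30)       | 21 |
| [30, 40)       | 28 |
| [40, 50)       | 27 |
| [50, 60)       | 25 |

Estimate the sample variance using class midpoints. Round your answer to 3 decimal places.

172.967

Midpoints: 15, 25, 35, 45, 55
n = 115, Σfm = 4305, mean = 37.4348
Σfm² = 180875
Σf(m − x̄)² = Σfm² − (Σfm)²/n = 180875 − 4305²/115 = 19718.2609
Sample variance = 19718.2609 / 114 = 172.9672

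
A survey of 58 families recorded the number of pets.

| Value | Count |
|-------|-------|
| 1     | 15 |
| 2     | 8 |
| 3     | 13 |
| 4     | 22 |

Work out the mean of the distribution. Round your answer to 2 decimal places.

2.72

Values: 1, 2, 3, 4
Σfx = 15×1 + 8×2 + 13×3 + 22×4 = 158
n = Σf = 58
Mean = 158 / 58 = 2.7241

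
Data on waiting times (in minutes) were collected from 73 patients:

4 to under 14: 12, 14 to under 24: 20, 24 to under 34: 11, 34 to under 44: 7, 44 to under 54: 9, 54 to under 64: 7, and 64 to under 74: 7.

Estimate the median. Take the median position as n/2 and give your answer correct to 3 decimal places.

Cumulative frequencies: 12, 32, 43, 50, 59, 66, 73
n = 73; position = n/2 = 36.5.
This falls in the class 24 to under 34: L = 24, F = 32, f = 11, h = 10.
Median ≈ 24 + ((36.5 − 32) / 11) × 10 = 28.0909

28.091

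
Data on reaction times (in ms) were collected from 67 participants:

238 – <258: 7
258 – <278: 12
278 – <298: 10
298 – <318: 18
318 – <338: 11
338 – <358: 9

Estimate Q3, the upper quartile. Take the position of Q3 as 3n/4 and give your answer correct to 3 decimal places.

Cumulative frequencies: 7, 19, 29, 47, 58, 67
n = 67; position = 3n/4 = 50.25.
This falls in the class 318 – <338: L = 318, F = 47, f = 11, h = 20.
Upper quartile ≈ 318 + ((50.25 − 47) / 11) × 20 = 323.9091

323.909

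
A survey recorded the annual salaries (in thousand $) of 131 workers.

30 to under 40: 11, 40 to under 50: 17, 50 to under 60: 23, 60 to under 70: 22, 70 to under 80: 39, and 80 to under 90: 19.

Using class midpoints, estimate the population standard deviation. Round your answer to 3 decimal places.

15.226

Midpoints: 35, 45, 55, 65, 75, 85
n = 131, Σfm = 8385, mean = 64.0076
Σfm² = 567075
Σf(m − x̄)² = Σfm² − (Σfm)²/n = 567075 − 8385²/131 = 30370.9924
Population variance = 30370.9924 / 131 = 231.8396
Standard deviation = √231.8396 = 15.2263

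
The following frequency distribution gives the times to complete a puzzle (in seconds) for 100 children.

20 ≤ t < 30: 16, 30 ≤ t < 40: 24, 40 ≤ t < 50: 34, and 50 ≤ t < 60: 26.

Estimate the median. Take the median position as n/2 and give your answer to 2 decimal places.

Cumulative frequencies: 16, 40, 74, 100
n = 100; position = n/2 = 50.
This falls in the class 40 ≤ t < 50: L = 40, F = 40, f = 34, h = 10.
Median ≈ 40 + ((50 − 40) / 34) × 10 = 42.9412

42.94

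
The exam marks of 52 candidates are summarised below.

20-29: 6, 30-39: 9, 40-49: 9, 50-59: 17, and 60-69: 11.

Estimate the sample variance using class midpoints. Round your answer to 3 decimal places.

172.097

Midpoints: 24.5, 34.5, 44.5, 54.5, 64.5
n = 52, Σfm = 2494, mean = 47.9615
Σfm² = 128393
Σf(m − x̄)² = Σfm² − (Σfm)²/n = 128393 − 2494²/52 = 8776.9231
Sample variance = 8776.9231 / 51 = 172.0965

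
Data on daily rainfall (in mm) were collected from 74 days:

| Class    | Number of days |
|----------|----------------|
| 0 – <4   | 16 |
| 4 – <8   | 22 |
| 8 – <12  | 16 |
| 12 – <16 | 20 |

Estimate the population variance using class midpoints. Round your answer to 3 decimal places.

Midpoints: 2, 6, 10, 14
n = 74, Σfm = 604, mean = 8.1622
Σfm² = 6376
Σf(m − x̄)² = Σfm² − (Σfm)²/n = 6376 − 604²/74 = 1446.0541
Population variance = 1446.0541 / 74 = 19.5413

19.541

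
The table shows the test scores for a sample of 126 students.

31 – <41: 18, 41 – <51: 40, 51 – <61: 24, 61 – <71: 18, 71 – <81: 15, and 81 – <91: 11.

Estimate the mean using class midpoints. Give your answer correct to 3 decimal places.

Midpoints: 36, 46, 56, 66, 76, 86
Σfm = 18×36 + 40×46 + 24×56 + 18×66 + 15×76 + 11×86 = 7106
n = Σf = 126
Mean = 7106 / 126 = 56.3968

56.397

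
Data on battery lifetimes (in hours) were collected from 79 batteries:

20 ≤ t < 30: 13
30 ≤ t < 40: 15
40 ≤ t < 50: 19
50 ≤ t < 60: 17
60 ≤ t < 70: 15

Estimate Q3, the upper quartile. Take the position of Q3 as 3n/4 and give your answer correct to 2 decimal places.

Cumulative frequencies: 13, 28, 47, 64, 79
n = 79; position = 3n/4 = 59.25.
This falls in the class 50 ≤ t < 60: L = 50, F = 47, f = 17, h = 10.
Upper quartile ≈ 50 + ((59.25 − 47) / 17) × 10 = 57.2059

57.21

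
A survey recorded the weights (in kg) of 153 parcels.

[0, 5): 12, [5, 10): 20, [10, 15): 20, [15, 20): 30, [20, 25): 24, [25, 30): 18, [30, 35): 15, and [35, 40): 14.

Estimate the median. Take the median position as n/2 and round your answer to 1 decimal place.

19.1

Cumulative frequencies: 12, 32, 52, 82, 106, 124, 139, 153
n = 153; position = n/2 = 76.5.
This falls in the class [15, 20): L = 15, F = 52, f = 30, h = 5.
Median ≈ 15 + ((76.5 − 52) / 30) × 5 = 19.0833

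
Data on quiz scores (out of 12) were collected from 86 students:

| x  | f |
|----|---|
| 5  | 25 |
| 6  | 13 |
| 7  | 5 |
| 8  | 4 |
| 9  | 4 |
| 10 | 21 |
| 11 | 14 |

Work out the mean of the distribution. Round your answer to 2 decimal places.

7.79

Values: 5, 6, 7, 8, 9, 10, 11
Σfx = 25×5 + 13×6 + 5×7 + 4×8 + 4×9 + 21×10 + 14×11 = 670
n = Σf = 86
Mean = 670 / 86 = 7.7907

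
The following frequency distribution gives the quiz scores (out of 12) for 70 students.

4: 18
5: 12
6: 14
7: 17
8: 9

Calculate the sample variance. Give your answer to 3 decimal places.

Values: 4, 5, 6, 7, 8
n = 70, Σfx = 407, mean = 5.8143
Σfx² = 2501
Σf(x − x̄)² = Σfx² − (Σfx)²/n = 2501 − 407²/70 = 134.5857
Sample variance = 134.5857 / 69 = 1.9505

1.951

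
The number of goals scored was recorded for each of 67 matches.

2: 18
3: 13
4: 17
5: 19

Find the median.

4

Cumulative frequencies: 18, 31, 48, 67
n = 67, so the median is the value in position (n+1)/2 = 34.
Position 34 falls at value 4.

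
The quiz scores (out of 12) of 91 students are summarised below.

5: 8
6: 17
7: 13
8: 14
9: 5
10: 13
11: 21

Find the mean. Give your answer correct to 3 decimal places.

Values: 5, 6, 7, 8, 9, 10, 11
Σfx = 8×5 + 17×6 + 13×7 + 14×8 + 5×9 + 13×10 + 21×11 = 751
n = Σf = 91
Mean = 751 / 91 = 8.2527

8.253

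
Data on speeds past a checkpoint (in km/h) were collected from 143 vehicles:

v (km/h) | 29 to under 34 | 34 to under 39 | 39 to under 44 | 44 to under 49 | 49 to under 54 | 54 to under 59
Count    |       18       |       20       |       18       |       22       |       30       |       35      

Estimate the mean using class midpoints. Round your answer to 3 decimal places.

Midpoints: 31.5, 36.5, 41.5, 46.5, 51.5, 56.5
Σfm = 18×31.5 + 20×36.5 + 18×41.5 + 22×46.5 + 30×51.5 + 35×56.5 = 6589.5
n = Σf = 143
Mean = 6589.5 / 143 = 46.0804

46.080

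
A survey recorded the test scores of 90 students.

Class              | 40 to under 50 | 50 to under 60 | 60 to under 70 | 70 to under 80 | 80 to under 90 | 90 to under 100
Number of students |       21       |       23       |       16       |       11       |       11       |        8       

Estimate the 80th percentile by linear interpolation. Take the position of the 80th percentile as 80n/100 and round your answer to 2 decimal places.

80.91

Cumulative frequencies: 21, 44, 60, 71, 82, 90
n = 90; position = 80n/100 = 72.
This falls in the class 80 to under 90: L = 80, F = 71, f = 11, h = 10.
80th percentile ≈ 80 + ((72 − 71) / 11) × 10 = 80.9091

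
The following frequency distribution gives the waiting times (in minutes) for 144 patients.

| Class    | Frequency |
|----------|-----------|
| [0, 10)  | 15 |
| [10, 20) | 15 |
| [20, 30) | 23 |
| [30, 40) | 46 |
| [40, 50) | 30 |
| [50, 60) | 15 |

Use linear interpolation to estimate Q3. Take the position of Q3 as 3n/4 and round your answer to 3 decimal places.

Cumulative frequencies: 15, 30, 53, 99, 129, 144
n = 144; position = 3n/4 = 108.
This falls in the class [40, 50): L = 40, F = 99, f = 30, h = 10.
Upper quartile ≈ 40 + ((108 − 99) / 30) × 10 = 43.0000

43.000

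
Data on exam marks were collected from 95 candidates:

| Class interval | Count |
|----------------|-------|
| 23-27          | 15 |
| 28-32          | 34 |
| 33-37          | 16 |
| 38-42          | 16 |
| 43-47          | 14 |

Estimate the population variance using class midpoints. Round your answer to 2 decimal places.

42.58

Midpoints: 25, 30, 35, 40, 45
n = 95, Σfm = 3225, mean = 33.9474
Σfm² = 113525
Σf(m − x̄)² = Σfm² − (Σfm)²/n = 113525 − 3225²/95 = 4044.7368
Population variance = 4044.7368 / 95 = 42.5762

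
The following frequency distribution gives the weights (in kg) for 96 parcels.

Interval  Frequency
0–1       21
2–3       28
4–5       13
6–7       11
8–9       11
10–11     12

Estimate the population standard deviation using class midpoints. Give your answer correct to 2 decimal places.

Midpoints: 0.5, 2.5, 4.5, 6.5, 8.5, 10.5
n = 96, Σfm = 430, mean = 4.4792
Σfm² = 3026
Σf(m − x̄)² = Σfm² − (Σfm)²/n = 3026 − 430²/96 = 1099.9583
Population variance = 1099.9583 / 96 = 11.4579
Standard deviation = √11.4579 = 3.3850

3.38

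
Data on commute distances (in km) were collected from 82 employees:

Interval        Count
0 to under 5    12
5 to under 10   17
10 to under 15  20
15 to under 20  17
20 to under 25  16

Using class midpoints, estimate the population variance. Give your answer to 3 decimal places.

Midpoints: 2.5, 7.5, 12.5, 17.5, 22.5
n = 82, Σfm = 1065, mean = 12.9878
Σfm² = 17462.5
Σf(m − x̄)² = Σfm² − (Σfm)²/n = 17462.5 − 1065²/82 = 3630.4878
Population variance = 3630.4878 / 82 = 44.2742

44.274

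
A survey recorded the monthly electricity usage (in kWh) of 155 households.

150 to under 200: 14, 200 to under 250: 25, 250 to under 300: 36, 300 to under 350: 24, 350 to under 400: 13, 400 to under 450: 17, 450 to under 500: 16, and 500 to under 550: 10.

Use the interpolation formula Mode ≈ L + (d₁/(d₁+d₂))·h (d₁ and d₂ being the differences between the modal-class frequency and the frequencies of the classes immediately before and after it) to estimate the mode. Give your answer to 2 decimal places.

Modal class: 250 to under 300 (highest frequency 36).
d₁ = 36 − 25 = 11, d₂ = 36 − 24 = 12
Mode ≈ 250 + (11/(11+12)) × 50 = 250 + 23.9130 = 273.9130

273.91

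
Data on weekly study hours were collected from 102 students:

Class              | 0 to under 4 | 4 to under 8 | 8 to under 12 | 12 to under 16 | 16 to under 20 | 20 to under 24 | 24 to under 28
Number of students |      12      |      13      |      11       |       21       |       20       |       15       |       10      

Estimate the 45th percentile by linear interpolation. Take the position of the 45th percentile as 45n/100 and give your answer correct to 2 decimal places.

13.89

Cumulative frequencies: 12, 25, 36, 57, 77, 92, 102
n = 102; position = 45n/100 = 45.9.
This falls in the class 12 to under 16: L = 12, F = 36, f = 21, h = 4.
45th percentile ≈ 12 + ((45.9 − 36) / 21) × 4 = 13.8857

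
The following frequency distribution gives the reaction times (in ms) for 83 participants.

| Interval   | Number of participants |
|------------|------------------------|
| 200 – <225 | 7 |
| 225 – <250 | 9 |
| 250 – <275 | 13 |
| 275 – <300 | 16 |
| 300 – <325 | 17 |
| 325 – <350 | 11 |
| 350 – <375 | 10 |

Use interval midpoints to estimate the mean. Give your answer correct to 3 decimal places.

292.620

Midpoints: 212.5, 237.5, 262.5, 287.5, 312.5, 337.5, 362.5
Σfm = 7×212.5 + 9×237.5 + 13×262.5 + 16×287.5 + 17×312.5 + 11×337.5 + 10×362.5 = 24287.5
n = Σf = 83
Mean = 24287.5 / 83 = 292.6205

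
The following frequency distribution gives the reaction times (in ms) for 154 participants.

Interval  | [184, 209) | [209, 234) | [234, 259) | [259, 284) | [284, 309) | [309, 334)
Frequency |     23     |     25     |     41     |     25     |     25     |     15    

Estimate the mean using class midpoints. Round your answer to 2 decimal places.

Midpoints: 196.5, 221.5, 246.5, 271.5, 296.5, 321.5
Σfm = 23×196.5 + 25×221.5 + 41×246.5 + 25×271.5 + 25×296.5 + 15×321.5 = 39186
n = Σf = 154
Mean = 39186 / 154 = 254.4545

254.45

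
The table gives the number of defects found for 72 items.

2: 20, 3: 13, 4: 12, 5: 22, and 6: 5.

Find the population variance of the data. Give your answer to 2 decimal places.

Values: 2, 3, 4, 5, 6
n = 72, Σfx = 267, mean = 3.7083
Σfx² = 1119
Σf(x − x̄)² = Σfx² − (Σfx)²/n = 1119 − 267²/72 = 128.8750
Population variance = 128.8750 / 72 = 1.7899

1.79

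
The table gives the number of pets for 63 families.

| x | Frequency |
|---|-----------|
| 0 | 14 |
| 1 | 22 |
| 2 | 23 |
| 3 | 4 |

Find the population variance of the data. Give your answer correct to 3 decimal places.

0.768

Values: 0, 1, 2, 3
n = 63, Σfx = 80, mean = 1.2698
Σfx² = 150
Σf(x − x̄)² = Σfx² − (Σfx)²/n = 150 − 80²/63 = 48.4127
Population variance = 48.4127 / 63 = 0.7685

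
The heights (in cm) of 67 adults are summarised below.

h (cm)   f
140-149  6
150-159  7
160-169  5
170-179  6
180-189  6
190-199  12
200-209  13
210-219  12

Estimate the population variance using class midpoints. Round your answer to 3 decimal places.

529.071

Midpoints: 144.5, 154.5, 164.5, 174.5, 184.5, 194.5, 204.5, 214.5
n = 67, Σfm = 12491.5, mean = 186.4403
Σfm² = 2364366.75
Σf(m − x̄)² = Σfm² − (Σfm)²/n = 2364366.75 − 12491.5²/67 = 35447.7612
Population variance = 35447.7612 / 67 = 529.0711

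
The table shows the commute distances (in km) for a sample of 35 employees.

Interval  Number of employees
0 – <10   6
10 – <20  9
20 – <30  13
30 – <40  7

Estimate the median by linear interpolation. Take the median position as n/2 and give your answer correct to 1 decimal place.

21.9

Cumulative frequencies: 6, 15, 28, 35
n = 35; position = n/2 = 17.5.
This falls in the class 20 – <30: L = 20, F = 15, f = 13, h = 10.
Median ≈ 20 + ((17.5 − 15) / 13) × 10 = 21.9231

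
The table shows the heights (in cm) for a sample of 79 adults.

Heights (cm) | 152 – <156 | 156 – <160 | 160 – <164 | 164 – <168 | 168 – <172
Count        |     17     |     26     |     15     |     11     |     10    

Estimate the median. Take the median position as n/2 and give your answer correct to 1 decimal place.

Cumulative frequencies: 17, 43, 58, 69, 79
n = 79; position = n/2 = 39.5.
This falls in the class 156 – <160: L = 156, F = 17, f = 26, h = 4.
Median ≈ 156 + ((39.5 − 17) / 26) × 4 = 159.4615

159.5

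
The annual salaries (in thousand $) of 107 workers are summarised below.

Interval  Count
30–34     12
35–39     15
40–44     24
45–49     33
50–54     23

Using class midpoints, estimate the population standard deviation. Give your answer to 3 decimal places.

Midpoints: 32, 37, 42, 47, 52
n = 107, Σfm = 4694, mean = 43.8692
Σfm² = 210248
Σf(m − x̄)² = Σfm² − (Σfm)²/n = 210248 − 4694²/107 = 4326.1682
Population variance = 4326.1682 / 107 = 40.4315
Standard deviation = √40.4315 = 6.3586

6.359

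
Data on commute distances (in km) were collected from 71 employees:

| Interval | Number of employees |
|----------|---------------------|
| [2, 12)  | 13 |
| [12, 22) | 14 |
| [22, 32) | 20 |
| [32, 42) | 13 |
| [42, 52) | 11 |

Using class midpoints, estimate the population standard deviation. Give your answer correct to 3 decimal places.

13.143

Midpoints: 7, 17, 27, 37, 47
n = 71, Σfm = 1867, mean = 26.2958
Σfm² = 61359
Σf(m − x̄)² = Σfm² − (Σfm)²/n = 61359 − 1867²/71 = 12264.7887
Population variance = 12264.7887 / 71 = 172.7435
Standard deviation = √172.7435 = 13.1432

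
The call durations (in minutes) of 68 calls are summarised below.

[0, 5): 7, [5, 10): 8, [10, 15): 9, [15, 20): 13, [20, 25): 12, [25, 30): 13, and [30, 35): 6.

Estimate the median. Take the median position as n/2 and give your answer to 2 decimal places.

18.85

Cumulative frequencies: 7, 15, 24, 37, 49, 62, 68
n = 68; position = n/2 = 34.
This falls in the class [15, 20): L = 15, F = 24, f = 13, h = 5.
Median ≈ 15 + ((34 − 24) / 13) × 5 = 18.8462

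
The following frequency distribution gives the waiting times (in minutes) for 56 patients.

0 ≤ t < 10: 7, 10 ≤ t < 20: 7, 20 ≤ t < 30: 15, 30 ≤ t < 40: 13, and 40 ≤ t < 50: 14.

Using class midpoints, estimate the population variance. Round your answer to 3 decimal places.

Midpoints: 5, 15, 25, 35, 45
n = 56, Σfm = 1600, mean = 28.5714
Σfm² = 55400
Σf(m − x̄)² = Σfm² − (Σfm)²/n = 55400 − 1600²/56 = 9685.7143
Population variance = 9685.7143 / 56 = 172.9592

172.959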